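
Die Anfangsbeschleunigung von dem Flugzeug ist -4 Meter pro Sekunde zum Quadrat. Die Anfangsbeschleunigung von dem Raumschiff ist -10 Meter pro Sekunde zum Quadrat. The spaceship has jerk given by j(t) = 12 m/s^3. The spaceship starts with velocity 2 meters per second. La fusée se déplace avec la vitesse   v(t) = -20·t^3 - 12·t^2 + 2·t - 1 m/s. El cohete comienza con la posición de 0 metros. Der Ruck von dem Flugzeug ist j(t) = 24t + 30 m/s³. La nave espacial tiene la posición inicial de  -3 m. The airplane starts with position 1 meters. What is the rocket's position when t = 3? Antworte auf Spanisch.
Debemos encontrar la integral de nuestra ecuación de la velocidad v(t) = -20·t^3 - 12·t^2 + 2·t - 1 1 vez. La antiderivada de la velocidad es la posición. Usando x(0) = 0, obtenemos x(t) = -5·t^4 - 4·t^3 + t^2 - t. De la ecuación de la posición x(t) = -5·t^4 - 4·t^3 + t^2 - t, sustituimos t = 3 para obtener x = -507.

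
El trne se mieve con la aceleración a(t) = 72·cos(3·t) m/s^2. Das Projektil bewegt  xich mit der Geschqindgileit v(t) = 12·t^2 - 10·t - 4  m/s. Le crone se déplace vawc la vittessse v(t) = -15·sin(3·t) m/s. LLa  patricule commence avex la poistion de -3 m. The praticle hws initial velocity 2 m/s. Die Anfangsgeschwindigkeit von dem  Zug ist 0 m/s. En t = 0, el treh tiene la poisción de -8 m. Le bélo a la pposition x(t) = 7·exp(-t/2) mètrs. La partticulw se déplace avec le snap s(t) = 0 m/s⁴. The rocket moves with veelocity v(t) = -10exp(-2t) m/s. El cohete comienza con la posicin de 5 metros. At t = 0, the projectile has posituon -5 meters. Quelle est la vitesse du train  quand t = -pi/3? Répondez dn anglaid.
To find the answer, we compute 1 antiderivative of a(t) = 72·cos(3·t). Integrating acceleration and using the initial condition v(0) = 0, we get v(t) = 24·sin(3·t). We have velocity v(t) = 24·sin(3·t). Substituting t = -pi/3: v(-pi/3) = 0.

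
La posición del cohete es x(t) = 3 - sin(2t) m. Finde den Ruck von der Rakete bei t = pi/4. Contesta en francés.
Pour résoudre ceci, nous devons prendre 3 dérivées de notre équation de la position x(t) = 3 - sin(2·t). En prenant d/dt de x(t), nous trouvons v(t) = -2·cos(2·t). La dérivée de la vitesse donne l'accélération: a(t) = 4·sin(2·t). En dérivant l'accélération, nous obtenons le jerk: j(t) = 8·cos(2·t). Nous avons le jerk j(t) = 8·cos(2·t). En substituant t = pi/4: j(pi/4) = 0.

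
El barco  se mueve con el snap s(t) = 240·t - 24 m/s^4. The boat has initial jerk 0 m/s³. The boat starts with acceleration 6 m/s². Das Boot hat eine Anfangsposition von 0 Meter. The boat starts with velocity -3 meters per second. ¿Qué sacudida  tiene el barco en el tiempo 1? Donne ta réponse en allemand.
Um dies zu lösen, müssen wir 1 Integral unserer Gleichung für den Snap s(t) = 240·t - 24 finden. Die Stammfunktion von dem Snap ist der Ruck. Mit j(0) = 0 erhalten wir j(t) = 24·t·(5·t - 1). Mit j(t) = 24·t·(5·t - 1) und Einsetzen von t = 1, finden wir j = 96.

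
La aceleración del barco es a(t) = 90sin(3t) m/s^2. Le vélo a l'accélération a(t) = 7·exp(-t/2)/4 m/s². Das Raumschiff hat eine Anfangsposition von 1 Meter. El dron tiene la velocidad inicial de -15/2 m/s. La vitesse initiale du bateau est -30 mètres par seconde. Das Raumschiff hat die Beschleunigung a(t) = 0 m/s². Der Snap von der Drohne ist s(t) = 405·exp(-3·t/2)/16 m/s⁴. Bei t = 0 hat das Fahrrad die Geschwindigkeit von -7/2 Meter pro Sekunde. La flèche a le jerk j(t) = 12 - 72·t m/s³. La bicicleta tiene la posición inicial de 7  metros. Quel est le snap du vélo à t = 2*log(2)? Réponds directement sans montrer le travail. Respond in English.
The answer is 7/32.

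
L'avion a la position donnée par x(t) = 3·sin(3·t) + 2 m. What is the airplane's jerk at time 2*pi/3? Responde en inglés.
Starting from position x(t) = 3·sin(3·t) + 2, we take 3 derivatives. Differentiating position, we get velocity: v(t) = 9·cos(3·t). Taking d/dt of v(t), we find a(t) = -27·sin(3·t). Differentiating acceleration, we get jerk: j(t) = -81·cos(3·t). Using j(t) = -81·cos(3·t) and substituting t = 2*pi/3, we find j = -81.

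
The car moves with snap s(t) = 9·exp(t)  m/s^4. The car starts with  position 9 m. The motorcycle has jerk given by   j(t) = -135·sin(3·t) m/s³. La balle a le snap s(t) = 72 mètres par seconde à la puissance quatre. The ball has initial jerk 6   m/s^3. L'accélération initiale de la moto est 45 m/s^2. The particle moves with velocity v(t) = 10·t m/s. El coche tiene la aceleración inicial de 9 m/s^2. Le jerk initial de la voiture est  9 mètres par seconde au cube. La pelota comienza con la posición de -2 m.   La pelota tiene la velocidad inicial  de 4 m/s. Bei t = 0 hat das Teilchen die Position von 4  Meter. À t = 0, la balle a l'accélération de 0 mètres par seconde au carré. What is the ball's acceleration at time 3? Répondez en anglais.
To find the answer, we compute 2 integrals of s(t) = 72. Finding the integral of s(t) and using j(0) = 6: j(t) = 72·t + 6. Taking ∫j(t)dt and applying a(0) = 0, we find a(t) = 6·t·(6·t + 1). From the given acceleration equation a(t) = 6·t·(6·t + 1), we substitute t = 3 to get a = 342.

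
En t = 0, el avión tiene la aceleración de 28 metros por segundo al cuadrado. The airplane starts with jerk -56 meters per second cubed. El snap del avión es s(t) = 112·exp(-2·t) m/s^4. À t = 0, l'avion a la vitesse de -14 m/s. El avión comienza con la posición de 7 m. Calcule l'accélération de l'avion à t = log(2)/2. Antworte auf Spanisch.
Debemos encontrar la antiderivada de nuestra ecuación del snap s(t) = 112·exp(-2·t) 2 veces. La antiderivada del snap, con j(0) = -56, da la sacudida: j(t) = -56·exp(-2·t). Integrando la sacudida y usando la condición inicial a(0) = 28, obtenemos a(t) = 28·exp(-2·t). Usando a(t) = 28·exp(-2·t) y sustituyendo t = log(2)/2, encontramos a = 14.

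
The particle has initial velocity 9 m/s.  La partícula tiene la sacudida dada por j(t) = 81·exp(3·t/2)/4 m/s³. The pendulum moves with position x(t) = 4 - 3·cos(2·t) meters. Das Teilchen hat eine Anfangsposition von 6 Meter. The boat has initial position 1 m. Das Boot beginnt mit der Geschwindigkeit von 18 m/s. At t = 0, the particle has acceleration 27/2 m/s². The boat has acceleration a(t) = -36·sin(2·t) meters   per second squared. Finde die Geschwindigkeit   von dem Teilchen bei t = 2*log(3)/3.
Ausgehend von dem Ruck j(t) = 81·exp(3·t/2)/4, nehmen wir 2 Integrale. Die Stammfunktion von dem Ruck ist die Beschleunigung. Mit a(0) = 27/2 erhalten wir a(t) = 27·exp(3·t/2)/2. Die Stammfunktion von der Beschleunigung, mit v(0) = 9, ergibt die Geschwindigkeit: v(t) = 9·exp(3·t/2). Mit v(t) = 9·exp(3·t/2) und Einsetzen von t = 2*log(3)/3, finden wir v = 27.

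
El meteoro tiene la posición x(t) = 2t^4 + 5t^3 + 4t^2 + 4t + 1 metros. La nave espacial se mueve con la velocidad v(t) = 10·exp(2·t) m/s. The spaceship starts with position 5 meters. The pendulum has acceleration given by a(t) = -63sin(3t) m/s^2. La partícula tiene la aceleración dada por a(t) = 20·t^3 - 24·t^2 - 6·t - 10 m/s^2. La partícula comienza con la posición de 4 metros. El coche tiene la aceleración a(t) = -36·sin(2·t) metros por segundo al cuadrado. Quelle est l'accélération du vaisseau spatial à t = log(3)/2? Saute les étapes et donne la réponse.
La réponse est 60.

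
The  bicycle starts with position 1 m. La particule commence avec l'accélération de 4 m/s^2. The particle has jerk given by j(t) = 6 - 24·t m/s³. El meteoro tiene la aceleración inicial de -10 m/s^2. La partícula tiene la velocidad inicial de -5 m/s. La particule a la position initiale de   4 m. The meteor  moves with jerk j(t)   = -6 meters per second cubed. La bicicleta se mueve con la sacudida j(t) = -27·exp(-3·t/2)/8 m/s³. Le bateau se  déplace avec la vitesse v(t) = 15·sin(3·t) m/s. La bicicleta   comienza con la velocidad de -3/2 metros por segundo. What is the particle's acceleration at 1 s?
To solve this, we need to take 1 integral of our jerk equation j(t) = 6 - 24·t. Integrating jerk and using the initial condition a(0) = 4, we get a(t) = -12·t^2 + 6·t + 4. From the given acceleration equation a(t) = -12·t^2 + 6·t + 4, we substitute t = 1 to get a = -2.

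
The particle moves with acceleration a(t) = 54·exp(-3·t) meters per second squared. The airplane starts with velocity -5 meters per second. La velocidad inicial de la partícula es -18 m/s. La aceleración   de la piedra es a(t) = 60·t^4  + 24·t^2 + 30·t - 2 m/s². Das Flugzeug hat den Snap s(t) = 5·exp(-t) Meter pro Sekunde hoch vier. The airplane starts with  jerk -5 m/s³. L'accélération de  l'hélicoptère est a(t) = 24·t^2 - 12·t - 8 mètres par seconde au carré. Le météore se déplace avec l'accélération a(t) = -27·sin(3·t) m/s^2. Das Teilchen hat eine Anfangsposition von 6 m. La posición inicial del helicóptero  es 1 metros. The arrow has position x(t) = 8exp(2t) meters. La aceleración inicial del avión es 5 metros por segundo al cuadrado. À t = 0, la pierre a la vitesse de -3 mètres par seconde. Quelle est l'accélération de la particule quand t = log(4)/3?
De l'équation de l'accélération a(t) = 54·exp(-3·t), nous substituons t = log(4)/3 pour obtenir a = 27/2.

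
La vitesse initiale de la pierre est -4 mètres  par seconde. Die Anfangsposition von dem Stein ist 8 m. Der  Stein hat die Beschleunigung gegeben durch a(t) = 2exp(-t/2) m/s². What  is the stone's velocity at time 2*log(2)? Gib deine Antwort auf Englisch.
We need to integrate our acceleration equation a(t) = 2·exp(-t/2) 1 time. The antiderivative of acceleration is velocity. Using v(0) = -4, we get v(t) = -4·exp(-t/2). We have velocity v(t) = -4·exp(-t/2). Substituting t = 2*log(2): v(2*log(2)) = -2.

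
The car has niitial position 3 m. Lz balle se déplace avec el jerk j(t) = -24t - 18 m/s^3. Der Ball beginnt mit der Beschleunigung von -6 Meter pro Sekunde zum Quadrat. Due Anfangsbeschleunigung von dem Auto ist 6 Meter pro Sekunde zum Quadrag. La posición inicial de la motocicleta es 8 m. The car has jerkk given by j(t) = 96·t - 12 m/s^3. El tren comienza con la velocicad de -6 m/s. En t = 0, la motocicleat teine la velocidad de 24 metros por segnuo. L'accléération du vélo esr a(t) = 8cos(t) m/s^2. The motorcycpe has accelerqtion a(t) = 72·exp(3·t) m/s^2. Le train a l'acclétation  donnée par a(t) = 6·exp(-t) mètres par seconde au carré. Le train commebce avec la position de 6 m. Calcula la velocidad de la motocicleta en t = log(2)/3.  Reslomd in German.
Wir müssen das Integral unserer Gleichung für die Beschleunigung a(t) = 72·exp(3·t) 1-mal finden. Mit ∫a(t)dt und Anwendung von v(0) = 24, finden wir v(t) = 24·exp(3·t). Mit v(t) = 24·exp(3·t) und Einsetzen von t = log(2)/3, finden wir v = 48.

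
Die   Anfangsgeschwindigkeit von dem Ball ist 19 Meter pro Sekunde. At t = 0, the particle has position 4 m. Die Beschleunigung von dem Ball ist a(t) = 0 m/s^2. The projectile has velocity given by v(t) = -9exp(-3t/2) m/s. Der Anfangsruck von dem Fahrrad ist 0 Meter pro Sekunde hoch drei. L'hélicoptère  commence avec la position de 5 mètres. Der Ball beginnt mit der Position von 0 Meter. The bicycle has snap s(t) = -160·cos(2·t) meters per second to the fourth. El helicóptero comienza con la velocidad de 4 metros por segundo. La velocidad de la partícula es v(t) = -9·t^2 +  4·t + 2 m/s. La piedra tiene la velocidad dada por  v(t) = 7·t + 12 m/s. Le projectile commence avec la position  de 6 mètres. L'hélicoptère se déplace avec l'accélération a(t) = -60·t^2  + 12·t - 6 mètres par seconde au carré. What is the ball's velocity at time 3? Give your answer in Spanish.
Para resolver esto, necesitamos tomar 1 antiderivada de nuestra ecuación de la aceleración a(t) = 0. Integrando la aceleración y usando la condición inicial v(0) = 19, obtenemos v(t) = 19. De la ecuación de la velocidad v(t) = 19, sustituimos t = 3 para obtener v = 19.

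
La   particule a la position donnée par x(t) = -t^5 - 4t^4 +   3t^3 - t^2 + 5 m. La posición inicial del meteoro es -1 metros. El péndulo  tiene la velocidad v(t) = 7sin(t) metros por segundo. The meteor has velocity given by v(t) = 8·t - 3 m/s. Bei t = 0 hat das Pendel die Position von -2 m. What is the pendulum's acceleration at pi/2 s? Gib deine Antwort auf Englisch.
We must differentiate our velocity equation v(t) = 7·sin(t) 1 time. The derivative of velocity gives acceleration: a(t) = 7·cos(t). From the given acceleration equation a(t) = 7·cos(t), we substitute t = pi/2 to get a = 0.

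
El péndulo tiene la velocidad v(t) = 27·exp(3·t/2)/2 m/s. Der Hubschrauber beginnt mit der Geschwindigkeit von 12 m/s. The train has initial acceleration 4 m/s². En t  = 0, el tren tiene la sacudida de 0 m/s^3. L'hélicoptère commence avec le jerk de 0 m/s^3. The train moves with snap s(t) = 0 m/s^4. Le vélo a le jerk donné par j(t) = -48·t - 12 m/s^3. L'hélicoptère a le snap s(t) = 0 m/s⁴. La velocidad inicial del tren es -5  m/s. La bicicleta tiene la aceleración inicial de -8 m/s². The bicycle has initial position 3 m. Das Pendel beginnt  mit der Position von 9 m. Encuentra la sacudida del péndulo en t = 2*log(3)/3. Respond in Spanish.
Debemos derivar nuestra ecuación de la velocidad v(t) = 27·exp(3·t/2)/2 2 veces. La derivada de la velocidad da la aceleración: a(t) = 81·exp(3·t/2)/4. Derivando la aceleración, obtenemos la sacudida: j(t) = 243·exp(3·t/2)/8. De la ecuación de la sacudida j(t) = 243·exp(3·t/2)/8, sustituimos t = 2*log(3)/3 para obtener j = 729/8.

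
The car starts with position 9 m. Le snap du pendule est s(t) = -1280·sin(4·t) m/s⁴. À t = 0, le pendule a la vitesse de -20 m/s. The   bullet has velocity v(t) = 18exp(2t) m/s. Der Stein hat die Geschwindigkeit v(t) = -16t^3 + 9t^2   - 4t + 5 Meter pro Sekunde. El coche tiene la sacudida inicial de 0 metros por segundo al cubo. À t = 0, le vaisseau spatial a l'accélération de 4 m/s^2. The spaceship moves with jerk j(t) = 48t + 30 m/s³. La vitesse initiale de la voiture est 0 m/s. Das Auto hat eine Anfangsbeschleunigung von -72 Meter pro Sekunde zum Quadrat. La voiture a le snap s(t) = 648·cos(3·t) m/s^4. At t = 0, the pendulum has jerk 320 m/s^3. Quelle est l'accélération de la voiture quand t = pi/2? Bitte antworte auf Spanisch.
Necesitamos integrar nuestra ecuación del snap s(t) = 648·cos(3·t) 2 veces. Integrando el snap y usando la condición inicial j(0) = 0, obtenemos j(t) = 216·sin(3·t). La antiderivada de la sacudida es la aceleración. Usando a(0) = -72, obtenemos a(t) = -72·cos(3·t). De la ecuación de la aceleración a(t) = -72·cos(3·t), sustituimos t = pi/2 para obtener a = 0.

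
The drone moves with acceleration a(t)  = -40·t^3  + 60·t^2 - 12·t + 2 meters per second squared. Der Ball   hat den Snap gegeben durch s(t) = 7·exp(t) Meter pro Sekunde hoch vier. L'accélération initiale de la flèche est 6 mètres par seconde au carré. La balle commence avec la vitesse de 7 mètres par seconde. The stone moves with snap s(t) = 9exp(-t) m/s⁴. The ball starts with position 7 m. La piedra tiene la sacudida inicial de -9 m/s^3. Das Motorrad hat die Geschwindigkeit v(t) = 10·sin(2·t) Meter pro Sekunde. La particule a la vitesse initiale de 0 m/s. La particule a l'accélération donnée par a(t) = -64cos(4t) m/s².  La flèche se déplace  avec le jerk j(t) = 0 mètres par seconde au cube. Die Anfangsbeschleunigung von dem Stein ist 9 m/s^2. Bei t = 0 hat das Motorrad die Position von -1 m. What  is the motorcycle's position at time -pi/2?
To find the answer, we compute 1 integral of v(t) = 10·sin(2·t). The integral of velocity, with x(0) = -1, gives position: x(t) = 4 - 5·cos(2·t). Using x(t) = 4 - 5·cos(2·t) and substituting t = -pi/2, we find x = 9.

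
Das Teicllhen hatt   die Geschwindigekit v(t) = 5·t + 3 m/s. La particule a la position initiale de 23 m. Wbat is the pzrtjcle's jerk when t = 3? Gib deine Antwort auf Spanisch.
Para resolver esto, necesitamos tomar 2 derivadas de nuestra ecuación de la velocidad v(t) = 5·t + 3. Derivando la velocidad, obtenemos la aceleración: a(t) = 5. Derivando la aceleración, obtenemos la sacudida: j(t) = 0. Tenemos la sacudida j(t) = 0. Sustituyendo t = 3: j(3) = 0.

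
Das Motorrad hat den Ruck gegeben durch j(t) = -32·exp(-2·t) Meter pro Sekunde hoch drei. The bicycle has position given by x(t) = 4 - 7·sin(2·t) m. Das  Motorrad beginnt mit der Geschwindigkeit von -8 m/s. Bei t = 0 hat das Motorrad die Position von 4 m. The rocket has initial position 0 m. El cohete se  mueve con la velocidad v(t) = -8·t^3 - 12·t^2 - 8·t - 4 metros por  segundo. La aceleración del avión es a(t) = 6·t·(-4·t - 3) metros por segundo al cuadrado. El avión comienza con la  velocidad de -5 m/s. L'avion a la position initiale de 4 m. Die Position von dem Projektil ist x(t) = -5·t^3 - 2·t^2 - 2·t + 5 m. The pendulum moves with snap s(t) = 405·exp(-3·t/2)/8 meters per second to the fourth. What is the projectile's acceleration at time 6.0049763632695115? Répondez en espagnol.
Para resolver esto, necesitamos tomar 2 derivadas de nuestra ecuación de la posición x(t) = -5·t^3 - 2·t^2 - 2·t + 5. La derivada de la posición da la velocidad: v(t) = -15·t^2 - 4·t - 2. La derivada de la velocidad da la aceleración: a(t) = -30·t - 4. De la ecuación de la aceleración a(t) = -30·t - 4, sustituimos t = 6.0049763632695115 para obtener a = -184.149290898085.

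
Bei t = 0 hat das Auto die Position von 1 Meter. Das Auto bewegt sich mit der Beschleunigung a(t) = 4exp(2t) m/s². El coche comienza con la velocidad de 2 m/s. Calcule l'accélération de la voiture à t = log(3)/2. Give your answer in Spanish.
Tenemos la aceleración a(t) = 4·exp(2·t). Sustituyendo t = log(3)/2: a(log(3)/2) = 12.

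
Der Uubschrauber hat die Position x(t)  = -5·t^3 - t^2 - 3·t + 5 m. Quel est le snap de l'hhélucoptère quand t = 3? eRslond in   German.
Um dies zu lösen, müssen wir 4 Ableitungen unserer Gleichung für die Position x(t) = -5·t^3 - t^2 - 3·t + 5 nehmen. Durch Ableiten von der Position erhalten wir die Geschwindigkeit: v(t) = -15·t^2 - 2·t - 3. Die Ableitung von der Geschwindigkeit ergibt die Beschleunigung: a(t) = -30·t - 2. Mit d/dt von a(t) finden wir j(t) = -30. Die Ableitung von dem Ruck ergibt den Snap: s(t) = 0. Aus der Gleichung für den Snap s(t) = 0, setzen wir t = 3 ein und erhalten s = 0.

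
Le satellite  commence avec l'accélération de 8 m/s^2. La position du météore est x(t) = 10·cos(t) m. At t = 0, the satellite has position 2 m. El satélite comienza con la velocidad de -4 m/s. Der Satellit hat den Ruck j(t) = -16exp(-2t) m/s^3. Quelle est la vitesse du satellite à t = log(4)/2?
Nous devons trouver la primitive de notre équation du jerk j(t) = -16·exp(-2·t) 2 fois. La primitive du jerk est l'accélération. En utilisant a(0) = 8, nous obtenons a(t) = 8·exp(-2·t). La primitive de l'accélération est la vitesse. En utilisant v(0) = -4, nous obtenons v(t) = -4·exp(-2·t). En utilisant v(t) = -4·exp(-2·t) et en substituant t = log(4)/2, nous trouvons v = -1.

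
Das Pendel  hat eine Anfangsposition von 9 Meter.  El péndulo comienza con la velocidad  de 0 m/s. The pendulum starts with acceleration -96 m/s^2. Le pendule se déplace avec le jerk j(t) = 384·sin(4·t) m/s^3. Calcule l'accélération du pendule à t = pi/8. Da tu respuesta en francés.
Nous devons intégrer notre équation du jerk j(t) = 384·sin(4·t) 1 fois. La primitive du jerk, avec a(0) = -96, donne l'accélération: a(t) = -96·cos(4·t). De l'équation de l'accélération a(t) = -96·cos(4·t), nous substituons t = pi/8 pour obtenir a = 0.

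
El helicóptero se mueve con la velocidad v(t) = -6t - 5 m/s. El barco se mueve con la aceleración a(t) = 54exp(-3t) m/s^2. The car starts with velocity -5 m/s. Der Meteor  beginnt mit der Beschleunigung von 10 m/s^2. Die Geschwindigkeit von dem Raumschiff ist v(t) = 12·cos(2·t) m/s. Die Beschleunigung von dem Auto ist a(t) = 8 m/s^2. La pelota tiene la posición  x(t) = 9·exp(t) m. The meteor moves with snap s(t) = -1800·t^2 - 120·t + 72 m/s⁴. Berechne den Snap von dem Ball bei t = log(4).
Ausgehend von der Position x(t) = 9·exp(t), nehmen wir 4 Ableitungen. Durch Ableiten von der Position erhalten wir die Geschwindigkeit: v(t) = 9·exp(t). Die Ableitung von der Geschwindigkeit ergibt die Beschleunigung: a(t) = 9·exp(t). Die Ableitung von der Beschleunigung ergibt den Ruck: j(t) = 9·exp(t). Durch Ableiten von dem Ruck erhalten wir den Snap: s(t) = 9·exp(t). Mit s(t) = 9·exp(t) und Einsetzen von t = log(4), finden wir s = 36.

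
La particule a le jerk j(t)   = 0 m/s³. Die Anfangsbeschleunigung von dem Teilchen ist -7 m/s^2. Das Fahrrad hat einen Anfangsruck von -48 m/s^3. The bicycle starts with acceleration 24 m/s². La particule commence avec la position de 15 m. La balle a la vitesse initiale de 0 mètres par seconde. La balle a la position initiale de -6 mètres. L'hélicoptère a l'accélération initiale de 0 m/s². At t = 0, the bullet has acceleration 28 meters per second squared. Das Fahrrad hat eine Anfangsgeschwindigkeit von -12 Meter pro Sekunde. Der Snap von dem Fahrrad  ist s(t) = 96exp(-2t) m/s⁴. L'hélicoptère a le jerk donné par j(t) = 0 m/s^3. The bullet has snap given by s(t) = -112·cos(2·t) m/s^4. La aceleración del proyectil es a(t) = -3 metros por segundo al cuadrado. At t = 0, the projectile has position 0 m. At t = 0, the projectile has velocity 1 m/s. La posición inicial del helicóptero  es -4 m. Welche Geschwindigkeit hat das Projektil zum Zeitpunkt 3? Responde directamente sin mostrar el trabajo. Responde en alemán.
Die Antwort ist -8.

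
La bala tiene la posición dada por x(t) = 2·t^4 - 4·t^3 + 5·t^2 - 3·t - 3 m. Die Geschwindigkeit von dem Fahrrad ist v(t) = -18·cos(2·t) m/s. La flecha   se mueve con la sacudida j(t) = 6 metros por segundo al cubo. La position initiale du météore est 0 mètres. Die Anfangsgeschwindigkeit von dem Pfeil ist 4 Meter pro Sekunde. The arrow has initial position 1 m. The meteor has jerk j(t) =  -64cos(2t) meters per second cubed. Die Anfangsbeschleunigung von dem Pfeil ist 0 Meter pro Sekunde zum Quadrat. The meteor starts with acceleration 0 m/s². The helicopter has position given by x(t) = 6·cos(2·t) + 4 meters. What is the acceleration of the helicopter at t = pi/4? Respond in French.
Pour résoudre ceci, nous devons prendre 2 dérivées de notre équation de la position x(t) = 6·cos(2·t) + 4. En prenant d/dt de x(t), nous trouvons v(t) = -12·sin(2·t). La dérivée de la vitesse donne l'accélération: a(t) = -24·cos(2·t). En utilisant a(t) = -24·cos(2·t) et en substituant t = pi/4, nous trouvons a = 0.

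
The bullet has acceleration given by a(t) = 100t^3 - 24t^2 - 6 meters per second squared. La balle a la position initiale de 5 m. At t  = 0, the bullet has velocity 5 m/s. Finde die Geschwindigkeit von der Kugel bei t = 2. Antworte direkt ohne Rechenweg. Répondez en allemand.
Die Geschwindigkeit bei t = 2 ist v = 329.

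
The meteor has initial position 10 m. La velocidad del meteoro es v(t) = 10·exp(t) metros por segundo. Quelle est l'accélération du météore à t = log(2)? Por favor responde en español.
Debemos derivar nuestra ecuación de la velocidad v(t) = 10·exp(t) 1 vez. La derivada de la velocidad da la aceleración: a(t) = 10·exp(t). Tenemos la aceleración a(t) = 10·exp(t). Sustituyendo t = log(2): a(log(2)) = 20.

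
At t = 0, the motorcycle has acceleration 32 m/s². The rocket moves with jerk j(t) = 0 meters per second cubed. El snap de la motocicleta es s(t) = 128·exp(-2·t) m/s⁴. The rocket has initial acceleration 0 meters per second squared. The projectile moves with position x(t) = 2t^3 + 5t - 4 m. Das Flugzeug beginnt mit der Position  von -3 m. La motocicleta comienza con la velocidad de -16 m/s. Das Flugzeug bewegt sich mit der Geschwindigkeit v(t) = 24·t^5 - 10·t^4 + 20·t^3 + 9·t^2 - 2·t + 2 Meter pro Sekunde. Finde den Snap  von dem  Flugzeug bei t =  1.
Wir müssen unsere Gleichung für die Geschwindigkeit v(t) = 24·t^5 - 10·t^4 + 20·t^3 + 9·t^2 - 2·t + 2 3-mal ableiten. Durch Ableiten von der Geschwindigkeit erhalten wir die Beschleunigung: a(t) = 120·t^4 - 40·t^3 + 60·t^2 + 18·t - 2. Durch Ableiten von der Beschleunigung erhalten wir den Ruck: j(t) = 480·t^3 - 120·t^2 + 120·t + 18. Mit d/dt von j(t) finden wir s(t) = 1440·t^2 - 240·t + 120. Wir haben den Snap s(t) = 1440·t^2 - 240·t + 120. Durch Einsetzen von t = 1: s(1) = 1320.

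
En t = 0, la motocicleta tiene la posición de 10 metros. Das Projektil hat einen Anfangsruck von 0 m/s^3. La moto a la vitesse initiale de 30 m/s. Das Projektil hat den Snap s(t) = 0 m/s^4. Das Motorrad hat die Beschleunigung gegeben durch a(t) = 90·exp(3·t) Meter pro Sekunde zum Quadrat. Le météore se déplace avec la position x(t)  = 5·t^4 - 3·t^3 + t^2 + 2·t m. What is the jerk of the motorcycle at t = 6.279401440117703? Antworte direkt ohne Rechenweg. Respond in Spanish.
En t = 6.279401440117703, j = 40991324321.7560.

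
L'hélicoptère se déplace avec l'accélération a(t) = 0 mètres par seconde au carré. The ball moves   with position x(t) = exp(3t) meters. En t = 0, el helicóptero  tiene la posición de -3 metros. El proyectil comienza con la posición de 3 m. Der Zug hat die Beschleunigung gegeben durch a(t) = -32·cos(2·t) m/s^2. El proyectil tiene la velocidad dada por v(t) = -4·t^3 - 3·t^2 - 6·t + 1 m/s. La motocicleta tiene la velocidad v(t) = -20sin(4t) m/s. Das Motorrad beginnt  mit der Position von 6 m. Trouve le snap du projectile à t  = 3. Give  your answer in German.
Ausgehend von der Geschwindigkeit v(t) = -4·t^3 - 3·t^2 - 6·t + 1, nehmen wir 3 Ableitungen. Mit d/dt von v(t) finden wir a(t) = -12·t^2 - 6·t - 6. Die Ableitung von der Beschleunigung ergibt den Ruck: j(t) = -24·t - 6. Mit d/dt von j(t) finden wir s(t) = -24. Wir haben den Snap s(t) = -24. Durch Einsetzen von t = 3: s(3) = -24.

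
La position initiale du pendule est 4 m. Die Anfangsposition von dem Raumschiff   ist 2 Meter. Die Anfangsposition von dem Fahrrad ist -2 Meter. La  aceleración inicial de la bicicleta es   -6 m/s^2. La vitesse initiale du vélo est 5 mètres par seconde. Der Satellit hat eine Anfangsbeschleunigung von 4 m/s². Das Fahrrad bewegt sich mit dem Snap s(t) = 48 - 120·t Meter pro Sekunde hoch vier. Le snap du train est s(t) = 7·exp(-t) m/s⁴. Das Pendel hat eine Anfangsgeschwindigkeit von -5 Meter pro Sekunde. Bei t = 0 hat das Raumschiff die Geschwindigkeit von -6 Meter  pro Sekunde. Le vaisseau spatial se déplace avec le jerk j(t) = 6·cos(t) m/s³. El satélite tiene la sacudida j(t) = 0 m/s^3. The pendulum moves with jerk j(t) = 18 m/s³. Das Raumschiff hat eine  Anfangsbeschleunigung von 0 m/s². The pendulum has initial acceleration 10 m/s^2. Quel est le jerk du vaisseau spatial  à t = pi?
De l'équation du jerk j(t) = 6·cos(t), nous substituons t = pi pour obtenir j = -6.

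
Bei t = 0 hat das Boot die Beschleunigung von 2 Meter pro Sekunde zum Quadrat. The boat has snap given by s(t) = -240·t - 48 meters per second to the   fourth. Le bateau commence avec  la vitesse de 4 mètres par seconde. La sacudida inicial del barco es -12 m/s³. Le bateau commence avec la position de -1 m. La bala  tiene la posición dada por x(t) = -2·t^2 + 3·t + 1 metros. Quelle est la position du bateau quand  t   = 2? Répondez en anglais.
To find the answer, we compute 4 antiderivatives of s(t) = -240·t - 48. The integral of snap, with j(0) = -12, gives jerk: j(t) = -120·t^2 - 48·t - 12. Taking ∫j(t)dt and applying a(0) = 2, we find a(t) = -40·t^3 - 24·t^2 - 12·t + 2. Finding the antiderivative of a(t) and using v(0) = 4: v(t) = -10·t^4 - 8·t^3 - 6·t^2 + 2·t + 4. The antiderivative of velocity is position. Using x(0) = -1, we get x(t) = -2·t^5 - 2·t^4 - 2·t^3 + t^2 + 4·t - 1. We have position x(t) = -2·t^5 - 2·t^4 - 2·t^3 + t^2 + 4·t - 1. Substituting t = 2: x(2) = -101.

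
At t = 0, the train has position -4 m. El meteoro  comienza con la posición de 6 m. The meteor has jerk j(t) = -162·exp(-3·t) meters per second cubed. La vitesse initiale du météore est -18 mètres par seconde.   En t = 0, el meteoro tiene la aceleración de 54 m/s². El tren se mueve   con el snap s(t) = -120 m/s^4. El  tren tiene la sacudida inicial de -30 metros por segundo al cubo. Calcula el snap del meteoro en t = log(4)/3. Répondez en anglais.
Starting from jerk j(t) = -162·exp(-3·t), we take 1 derivative. Taking d/dt of j(t), we find s(t) = 486·exp(-3·t). From the given snap equation s(t) = 486·exp(-3·t), we substitute t = log(4)/3 to get s = 243/2.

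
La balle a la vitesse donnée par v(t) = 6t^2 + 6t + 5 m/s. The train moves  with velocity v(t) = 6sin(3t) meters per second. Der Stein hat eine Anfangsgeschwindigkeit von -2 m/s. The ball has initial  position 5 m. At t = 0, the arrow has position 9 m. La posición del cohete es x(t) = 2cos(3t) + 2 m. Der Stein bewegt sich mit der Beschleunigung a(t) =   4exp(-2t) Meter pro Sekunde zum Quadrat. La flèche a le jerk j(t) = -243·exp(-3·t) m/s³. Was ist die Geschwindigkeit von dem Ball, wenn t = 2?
Mit v(t) = 6·t^2 + 6·t + 5 und Einsetzen von t = 2, finden wir v = 41.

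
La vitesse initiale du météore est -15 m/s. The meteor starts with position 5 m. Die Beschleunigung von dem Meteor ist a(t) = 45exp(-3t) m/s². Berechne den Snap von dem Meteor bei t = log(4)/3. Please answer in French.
Nous devons dériver notre équation de l'accélération a(t) = 45·exp(-3·t) 2 fois. En dérivant l'accélération, nous obtenons le jerk: j(t) = -135·exp(-3·t). En prenant d/dt de j(t), nous trouvons s(t) = 405·exp(-3·t). En utilisant s(t) = 405·exp(-3·t) et en substituant t = log(4)/3, nous trouvons s = 405/4.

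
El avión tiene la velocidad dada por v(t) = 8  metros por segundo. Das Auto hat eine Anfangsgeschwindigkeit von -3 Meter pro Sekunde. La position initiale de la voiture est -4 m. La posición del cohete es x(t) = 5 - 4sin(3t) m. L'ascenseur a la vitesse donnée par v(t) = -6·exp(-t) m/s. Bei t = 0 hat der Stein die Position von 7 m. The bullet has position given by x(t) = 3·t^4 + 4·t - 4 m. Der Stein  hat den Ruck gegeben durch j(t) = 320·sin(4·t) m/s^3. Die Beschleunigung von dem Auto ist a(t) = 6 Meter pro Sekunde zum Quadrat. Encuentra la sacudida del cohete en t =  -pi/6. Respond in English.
We must differentiate our position equation x(t) = 5 - 4·sin(3·t) 3 times. Differentiating position, we get velocity: v(t) = -12·cos(3·t). Taking d/dt of v(t), we find a(t) = 36·sin(3·t). Taking d/dt of a(t), we find j(t) = 108·cos(3·t). From the given jerk equation j(t) = 108·cos(3·t), we substitute t = -pi/6 to get j = 0.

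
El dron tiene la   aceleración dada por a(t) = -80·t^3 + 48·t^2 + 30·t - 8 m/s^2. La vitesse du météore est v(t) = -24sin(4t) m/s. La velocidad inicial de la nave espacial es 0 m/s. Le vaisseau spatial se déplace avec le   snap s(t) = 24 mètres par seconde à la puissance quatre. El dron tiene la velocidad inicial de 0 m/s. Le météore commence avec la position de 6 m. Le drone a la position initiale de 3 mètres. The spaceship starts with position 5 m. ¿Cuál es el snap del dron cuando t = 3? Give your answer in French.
Pour résoudre ceci, nous devons prendre 2 dérivées de notre équation de l'accélération a(t) = -80·t^3 + 48·t^2 + 30·t - 8. En prenant d/dt de a(t), nous trouvons j(t) = -240·t^2 + 96·t + 30. En prenant d/dt de j(t), nous trouvons s(t) = 96 - 480·t. De l'équation du snap s(t) = 96 - 480·t, nous substituons t = 3 pour obtenir s = -1344.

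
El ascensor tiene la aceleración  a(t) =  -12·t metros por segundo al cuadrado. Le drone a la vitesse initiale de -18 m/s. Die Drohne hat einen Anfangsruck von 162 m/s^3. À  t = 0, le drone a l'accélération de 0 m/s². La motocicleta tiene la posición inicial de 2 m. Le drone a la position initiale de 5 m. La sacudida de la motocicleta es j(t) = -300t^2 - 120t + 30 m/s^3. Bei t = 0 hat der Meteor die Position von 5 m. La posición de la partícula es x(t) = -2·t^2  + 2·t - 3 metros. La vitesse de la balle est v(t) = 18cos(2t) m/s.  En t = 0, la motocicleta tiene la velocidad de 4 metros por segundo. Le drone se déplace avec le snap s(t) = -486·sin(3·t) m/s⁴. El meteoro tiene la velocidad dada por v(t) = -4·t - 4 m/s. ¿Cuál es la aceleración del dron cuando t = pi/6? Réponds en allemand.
Ausgehend von dem Snap s(t) = -486·sin(3·t), nehmen wir 2 Stammfunktionen. Die Stammfunktion von dem Snap, mit j(0) = 162, ergibt den Ruck: j(t) = 162·cos(3·t). Mit ∫j(t)dt und Anwendung von a(0) = 0, finden wir a(t) = 54·sin(3·t). Aus der Gleichung für die Beschleunigung a(t) = 54·sin(3·t), setzen wir t = pi/6 ein und erhalten a = 54.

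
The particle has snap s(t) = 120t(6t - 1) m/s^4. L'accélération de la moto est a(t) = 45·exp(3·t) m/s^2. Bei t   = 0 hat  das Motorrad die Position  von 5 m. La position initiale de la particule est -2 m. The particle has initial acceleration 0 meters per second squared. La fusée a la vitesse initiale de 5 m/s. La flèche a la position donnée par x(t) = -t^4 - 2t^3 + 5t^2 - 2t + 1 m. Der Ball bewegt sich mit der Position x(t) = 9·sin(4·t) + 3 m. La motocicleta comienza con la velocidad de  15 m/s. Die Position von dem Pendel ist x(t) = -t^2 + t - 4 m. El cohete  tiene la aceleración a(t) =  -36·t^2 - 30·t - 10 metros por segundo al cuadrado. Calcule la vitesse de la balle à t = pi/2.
Nous devons dériver notre équation de la position x(t) = 9·sin(4·t) + 3 1 fois. En dérivant la position, nous obtenons la vitesse: v(t) = 36·cos(4·t). En utilisant v(t) = 36·cos(4·t) et en substituant t = pi/2, nous trouvons v = 36.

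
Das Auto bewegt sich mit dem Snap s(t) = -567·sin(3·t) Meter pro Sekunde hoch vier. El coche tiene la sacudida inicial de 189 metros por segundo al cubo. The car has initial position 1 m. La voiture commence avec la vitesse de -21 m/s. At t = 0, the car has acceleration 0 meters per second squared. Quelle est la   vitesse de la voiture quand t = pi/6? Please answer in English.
We need to integrate our snap equation s(t) = -567·sin(3·t) 3 times. The antiderivative of snap is jerk. Using j(0) = 189, we get j(t) = 189·cos(3·t). Finding the integral of j(t) and using a(0) = 0: a(t) = 63·sin(3·t). Taking ∫a(t)dt and applying v(0) = -21, we find v(t) = -21·cos(3·t). Using v(t) = -21·cos(3·t) and substituting t = pi/6, we find v = 0.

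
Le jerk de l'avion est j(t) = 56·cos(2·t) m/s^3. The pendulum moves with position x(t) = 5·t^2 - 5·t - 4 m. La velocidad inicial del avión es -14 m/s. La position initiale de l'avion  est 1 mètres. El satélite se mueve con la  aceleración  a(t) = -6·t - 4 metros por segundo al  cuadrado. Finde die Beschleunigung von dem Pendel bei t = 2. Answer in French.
Pour résoudre ceci, nous devons prendre 2 dérivées de notre équation de la position x(t) = 5·t^2 - 5·t - 4. En dérivant la position, nous obtenons la vitesse: v(t) = 10·t - 5. En prenant d/dt de v(t), nous trouvons a(t) = 10. De l'équation de l'accélération a(t) = 10, nous substituons t = 2 pour obtenir a = 10.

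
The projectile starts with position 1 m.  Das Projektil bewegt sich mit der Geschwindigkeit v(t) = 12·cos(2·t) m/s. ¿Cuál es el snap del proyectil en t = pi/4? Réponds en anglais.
To solve this, we need to take 3 derivatives of our velocity equation v(t) = 12·cos(2·t). Differentiating velocity, we get acceleration: a(t) = -24·sin(2·t). Differentiating acceleration, we get jerk: j(t) = -48·cos(2·t). Taking d/dt of j(t), we find s(t) = 96·sin(2·t). From the given snap equation s(t) = 96·sin(2·t), we substitute t = pi/4 to get s = 96.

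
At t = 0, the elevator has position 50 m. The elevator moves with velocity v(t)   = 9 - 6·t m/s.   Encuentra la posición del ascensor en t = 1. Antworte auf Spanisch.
Partiendo de la velocidad v(t) = 9 - 6·t, tomamos 1 antiderivada. Tomando ∫v(t)dt y aplicando x(0) = 50, encontramos x(t) = -3·t^2 + 9·t + 50. Tenemos la posición x(t) = -3·t^2 + 9·t + 50. Sustituyendo t = 1: x(1) = 56.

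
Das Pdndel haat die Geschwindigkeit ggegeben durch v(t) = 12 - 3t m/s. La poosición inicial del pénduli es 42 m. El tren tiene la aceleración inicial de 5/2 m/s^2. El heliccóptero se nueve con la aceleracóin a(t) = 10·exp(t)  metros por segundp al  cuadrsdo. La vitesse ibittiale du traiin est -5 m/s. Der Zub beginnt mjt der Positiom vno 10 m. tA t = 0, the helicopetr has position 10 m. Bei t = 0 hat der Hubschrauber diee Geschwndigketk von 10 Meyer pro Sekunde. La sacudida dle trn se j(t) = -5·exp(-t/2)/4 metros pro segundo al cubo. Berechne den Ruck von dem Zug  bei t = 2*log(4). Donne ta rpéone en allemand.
Wir haben den Ruck j(t) = -5·exp(-t/2)/4. Durch Einsetzen von t = 2*log(4): j(2*log(4)) = -5/16.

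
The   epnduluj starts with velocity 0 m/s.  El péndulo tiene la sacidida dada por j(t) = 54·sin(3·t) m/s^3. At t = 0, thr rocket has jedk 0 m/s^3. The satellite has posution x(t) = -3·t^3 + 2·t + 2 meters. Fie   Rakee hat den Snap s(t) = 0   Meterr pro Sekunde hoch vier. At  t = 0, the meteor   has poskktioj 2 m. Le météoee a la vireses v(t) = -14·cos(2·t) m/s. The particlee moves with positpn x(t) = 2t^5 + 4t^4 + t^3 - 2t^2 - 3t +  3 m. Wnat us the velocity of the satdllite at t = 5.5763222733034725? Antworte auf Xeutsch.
Um dies zu lösen, müssen wir 1 Ableitung unserer Gleichung für die Position x(t) = -3·t^3 + 2·t + 2 nehmen. Durch Ableiten von der Position erhalten wir die Geschwindigkeit: v(t) = 2 - 9·t^2. Wir haben die Geschwindigkeit v(t) = 2 - 9·t^2. Durch Einsetzen von t = 5.5763222733034725: v(5.5763222733034725) = -277.858330861664.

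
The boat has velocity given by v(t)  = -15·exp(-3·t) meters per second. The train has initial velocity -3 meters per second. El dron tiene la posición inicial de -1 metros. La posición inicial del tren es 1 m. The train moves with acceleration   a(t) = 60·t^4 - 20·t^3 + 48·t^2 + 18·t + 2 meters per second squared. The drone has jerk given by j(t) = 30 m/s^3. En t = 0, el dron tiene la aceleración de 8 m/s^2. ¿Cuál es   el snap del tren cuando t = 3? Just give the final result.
En t = 3, s = 6216.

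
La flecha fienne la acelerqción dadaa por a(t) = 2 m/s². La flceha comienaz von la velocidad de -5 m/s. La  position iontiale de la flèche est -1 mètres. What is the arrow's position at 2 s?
We need to integrate our acceleration equation a(t) = 2 2 times. The antiderivative of acceleration is velocity. Using v(0) = -5, we get v(t) = 2·t - 5. Integrating velocity and using the initial condition x(0) = -1, we get x(t) = t^2 - 5·t - 1. We have position x(t) = t^2 - 5·t - 1. Substituting t = 2: x(2) = -7.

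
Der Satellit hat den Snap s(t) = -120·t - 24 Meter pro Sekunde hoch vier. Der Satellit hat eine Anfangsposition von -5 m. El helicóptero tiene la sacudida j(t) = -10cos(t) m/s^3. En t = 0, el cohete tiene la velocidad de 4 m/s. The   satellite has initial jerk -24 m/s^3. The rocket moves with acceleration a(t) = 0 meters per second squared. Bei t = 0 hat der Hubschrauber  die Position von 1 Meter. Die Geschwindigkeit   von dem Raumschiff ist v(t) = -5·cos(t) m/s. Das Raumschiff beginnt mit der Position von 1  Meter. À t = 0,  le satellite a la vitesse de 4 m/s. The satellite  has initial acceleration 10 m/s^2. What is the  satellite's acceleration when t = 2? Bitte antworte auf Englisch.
To find the answer, we compute 2 integrals of s(t) = -120·t - 24. The integral of snap is jerk. Using j(0) = -24, we get j(t) = -60·t^2 - 24·t - 24. The antiderivative of jerk is acceleration. Using a(0) = 10, we get a(t) = -20·t^3 - 12·t^2 - 24·t + 10. Using a(t) = -20·t^3 - 12·t^2 - 24·t + 10 and substituting t = 2, we find a = -246.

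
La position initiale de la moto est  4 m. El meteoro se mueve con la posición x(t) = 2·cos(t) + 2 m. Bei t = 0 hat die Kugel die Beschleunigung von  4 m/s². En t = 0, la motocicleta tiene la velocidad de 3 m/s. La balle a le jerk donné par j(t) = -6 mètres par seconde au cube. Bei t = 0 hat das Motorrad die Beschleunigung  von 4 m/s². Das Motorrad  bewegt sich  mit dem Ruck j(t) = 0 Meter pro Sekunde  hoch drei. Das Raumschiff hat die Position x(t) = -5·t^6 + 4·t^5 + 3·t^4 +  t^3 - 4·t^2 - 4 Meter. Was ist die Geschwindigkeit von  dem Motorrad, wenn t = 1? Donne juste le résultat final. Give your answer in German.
Die Geschwindigkeit bei t = 1 ist v = 7.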